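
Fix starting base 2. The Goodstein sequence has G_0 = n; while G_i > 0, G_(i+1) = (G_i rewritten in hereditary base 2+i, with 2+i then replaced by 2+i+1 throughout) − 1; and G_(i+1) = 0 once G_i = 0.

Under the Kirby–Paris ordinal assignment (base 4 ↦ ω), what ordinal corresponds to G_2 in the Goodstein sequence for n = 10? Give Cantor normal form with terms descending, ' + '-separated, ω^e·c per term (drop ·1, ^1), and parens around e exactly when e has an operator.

ω^(ω + 1) + 1

G_0=10  [base 2] 2^(2 + 1) + 2  →[2↦3]→  3^(3 + 1) + 3 = 84  −1 ⇒ G_1=83
G_1=83  [base 3] 3^(3 + 1) + 2  →[3↦4]→  4^(4 + 1) + 2 = 1026  −1 ⇒ G_2=1025
G_2=1025  [base 4] 4^(4 + 1) + 1  →[4↦5]→  5^(5 + 1) + 1 = 15626  −1 ⇒ G_3=15625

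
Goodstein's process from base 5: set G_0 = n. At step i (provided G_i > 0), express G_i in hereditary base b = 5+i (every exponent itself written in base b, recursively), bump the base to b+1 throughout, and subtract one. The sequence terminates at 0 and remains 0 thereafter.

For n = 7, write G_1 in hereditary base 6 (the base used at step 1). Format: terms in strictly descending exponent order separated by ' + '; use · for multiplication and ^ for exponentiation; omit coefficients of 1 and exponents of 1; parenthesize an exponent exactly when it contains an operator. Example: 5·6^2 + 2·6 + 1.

6 + 1

[0] 7 ≡ 5 + 2 (base 5). Lift 6: 8. −1: 7.
[1] 7 ≡ 6 + 1 (base 6). Lift 7: 8. −1: 7.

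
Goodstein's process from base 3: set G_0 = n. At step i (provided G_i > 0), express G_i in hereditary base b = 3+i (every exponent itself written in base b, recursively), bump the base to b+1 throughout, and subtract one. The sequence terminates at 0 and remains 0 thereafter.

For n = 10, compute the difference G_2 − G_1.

G_0 = 10. HB_3(10) = 3^2 + 1. Bump = 17. G_1 = 16.
G_1 = 16. HB_4(16) = 4^2. Bump = 25. G_2 = 24.

8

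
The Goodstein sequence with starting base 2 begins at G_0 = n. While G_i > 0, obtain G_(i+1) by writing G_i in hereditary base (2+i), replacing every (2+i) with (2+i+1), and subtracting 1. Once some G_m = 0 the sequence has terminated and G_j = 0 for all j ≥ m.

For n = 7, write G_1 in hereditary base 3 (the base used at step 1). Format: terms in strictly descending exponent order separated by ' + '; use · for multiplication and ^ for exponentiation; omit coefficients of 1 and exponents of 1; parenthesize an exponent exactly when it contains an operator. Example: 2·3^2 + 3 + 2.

i=0: 7 = 2^2 + 2 + 1 (b=2); 2→3: 3^3 + 3 + 1 = 31; 31−1 = 30
i=1: 30 = 3^3 + 3 (b=3); 3→4: 4^4 + 4 = 260; 260−1 = 259

3^3 + 3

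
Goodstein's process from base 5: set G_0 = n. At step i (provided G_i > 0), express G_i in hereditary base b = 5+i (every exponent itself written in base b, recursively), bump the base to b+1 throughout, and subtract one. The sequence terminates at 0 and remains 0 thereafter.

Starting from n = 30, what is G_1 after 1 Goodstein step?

41

30 —HB5→ 5^2 + 5 —bump→ 6^2 + 6 = 42 —(−1)→ 41
41 —HB6→ 6^2 + 5 —bump→ 7^2 + 5 = 54 —(−1)→ 53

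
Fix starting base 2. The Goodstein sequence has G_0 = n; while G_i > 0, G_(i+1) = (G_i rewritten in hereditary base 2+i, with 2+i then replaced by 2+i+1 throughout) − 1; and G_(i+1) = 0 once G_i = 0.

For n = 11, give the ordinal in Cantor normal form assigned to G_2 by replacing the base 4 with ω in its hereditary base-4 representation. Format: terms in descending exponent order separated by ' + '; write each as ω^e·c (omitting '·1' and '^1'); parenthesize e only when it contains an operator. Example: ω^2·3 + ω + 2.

G_0 = 11. HB_2(11) = 2^(2 + 1) + 2 + 1. Bump = 85. G_1 = 84.
G_1 = 84. HB_3(84) = 3^(3 + 1) + 3. Bump = 1028. G_2 = 1027.
G_2 = 1027. HB_4(1027) = 4^(4 + 1) + 3. Bump = 15628. G_3 = 15627.

ω^(ω + 1) + 3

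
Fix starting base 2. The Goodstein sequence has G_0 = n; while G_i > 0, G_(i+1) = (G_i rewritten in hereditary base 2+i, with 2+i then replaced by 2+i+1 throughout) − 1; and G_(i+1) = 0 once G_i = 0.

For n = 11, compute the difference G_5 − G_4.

5484864

[0] 11 ≡ 2^(2 + 1) + 2 + 1 (base 2). Lift 3: 85. −1: 84.
[1] 84 ≡ 3^(3 + 1) + 3 (base 3). Lift 4: 1028. −1: 1027.
[2] 1027 ≡ 4^(4 + 1) + 3 (base 4). Lift 5: 15628. −1: 15627.
[3] 15627 ≡ 5^(5 + 1) + 2 (base 5). Lift 6: 279938. −1: 279937.
[4] 279937 ≡ 6^(6 + 1) + 1 (base 6). Lift 7: 5764802. −1: 5764801.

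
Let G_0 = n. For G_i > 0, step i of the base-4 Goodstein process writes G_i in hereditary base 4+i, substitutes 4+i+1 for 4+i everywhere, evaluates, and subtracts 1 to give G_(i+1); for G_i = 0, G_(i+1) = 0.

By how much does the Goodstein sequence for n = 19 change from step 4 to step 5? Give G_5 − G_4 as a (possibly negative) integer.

6

i=0: 19 = 4^2 + 3 (b=4); 4→5: 5^2 + 3 = 28; 28−1 = 27
i=1: 27 = 5^2 + 2 (b=5); 5→6: 6^2 + 2 = 38; 38−1 = 37
i=2: 37 = 6^2 + 1 (b=6); 6→7: 7^2 + 1 = 50; 50−1 = 49
i=3: 49 = 7^2 (b=7); 7→8: 8^2 = 64; 64−1 = 63
i=4: 63 = 7·8 + 7 (b=8); 8→9: 7·9 + 7 = 70; 70−1 = 69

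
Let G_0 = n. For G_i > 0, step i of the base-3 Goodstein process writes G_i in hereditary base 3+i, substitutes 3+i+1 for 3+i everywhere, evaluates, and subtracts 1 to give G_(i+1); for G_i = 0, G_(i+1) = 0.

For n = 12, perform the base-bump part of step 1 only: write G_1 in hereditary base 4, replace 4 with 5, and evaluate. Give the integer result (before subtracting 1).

28

G_0=12  [base 3] 3^2 + 3  →[3↦4]→  4^2 + 4 = 20  −1 ⇒ G_1=19
G_1=19  [base 4] 4^2 + 3  →[4↦5]→  5^2 + 3 = 28  −1 ⇒ G_2=27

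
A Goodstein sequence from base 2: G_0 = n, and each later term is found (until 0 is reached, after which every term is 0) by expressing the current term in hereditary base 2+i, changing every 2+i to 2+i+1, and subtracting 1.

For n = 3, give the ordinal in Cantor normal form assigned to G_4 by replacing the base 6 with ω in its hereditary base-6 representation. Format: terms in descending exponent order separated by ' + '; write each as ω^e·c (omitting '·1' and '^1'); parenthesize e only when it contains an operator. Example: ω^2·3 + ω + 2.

i=0: 3 = 2 + 1 (b=2); 2→3: 3 + 1 = 4; 4−1 = 3
i=1: 3 = 3 (b=3); 3→4: 4 = 4; 4−1 = 3
i=2: 3 = 3 (b=4); 4→5: 3 = 3; 3−1 = 2
i=3: 2 = 2 (b=5); 5→6: 2 = 2; 2−1 = 1
i=4: 1 = 1 (b=6); 6→7: 1 = 1; 1−1 = 0

1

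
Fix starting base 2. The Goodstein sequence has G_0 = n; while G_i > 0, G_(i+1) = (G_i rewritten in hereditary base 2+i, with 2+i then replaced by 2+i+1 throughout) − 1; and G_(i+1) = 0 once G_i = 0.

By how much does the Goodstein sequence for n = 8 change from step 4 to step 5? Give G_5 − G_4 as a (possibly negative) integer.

G_0=8  [base 2] 2^(2 + 1)  →[2↦3]→  3^(3 + 1) = 81  −1 ⇒ G_1=80
G_1=80  [base 3] 2·3^3 + 2·3^2 + 2·3 + 2  →[3↦4]→  2·4^4 + 2·4^2 + 2·4 + 2 = 554  −1 ⇒ G_2=553
G_2=553  [base 4] 2·4^4 + 2·4^2 + 2·4 + 1  →[4↦5]→  2·5^5 + 2·5^2 + 2·5 + 1 = 6311  −1 ⇒ G_3=6310
G_3=6310  [base 5] 2·5^5 + 2·5^2 + 2·5  →[5↦6]→  2·6^6 + 2·6^2 + 2·6 = 93396  −1 ⇒ G_4=93395
G_4=93395  [base 6] 2·6^6 + 2·6^2 + 6 + 5  →[6↦7]→  2·7^7 + 2·7^2 + 7 + 5 = 1647196  −1 ⇒ G_5=1647195

1553800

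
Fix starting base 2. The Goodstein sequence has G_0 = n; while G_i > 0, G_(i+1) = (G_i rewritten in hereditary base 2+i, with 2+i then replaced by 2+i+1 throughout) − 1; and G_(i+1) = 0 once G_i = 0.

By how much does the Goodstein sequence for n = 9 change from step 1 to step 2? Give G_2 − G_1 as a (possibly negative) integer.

[0] 9 ≡ 2^(2 + 1) + 1 (base 2). Lift 3: 82. −1: 81.
[1] 81 ≡ 3^(3 + 1) (base 3). Lift 4: 1024. −1: 1023.

942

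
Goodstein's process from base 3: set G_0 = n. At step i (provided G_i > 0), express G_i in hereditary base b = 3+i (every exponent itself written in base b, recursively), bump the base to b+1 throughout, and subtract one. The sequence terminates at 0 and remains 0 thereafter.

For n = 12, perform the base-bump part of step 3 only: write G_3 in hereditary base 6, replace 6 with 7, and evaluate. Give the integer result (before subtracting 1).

50

G_0 = 12. HB_3(12) = 3^2 + 3. Bump = 20. G_1 = 19.
G_1 = 19. HB_4(19) = 4^2 + 3. Bump = 28. G_2 = 27.
G_2 = 27. HB_5(27) = 5^2 + 2. Bump = 38. G_3 = 37.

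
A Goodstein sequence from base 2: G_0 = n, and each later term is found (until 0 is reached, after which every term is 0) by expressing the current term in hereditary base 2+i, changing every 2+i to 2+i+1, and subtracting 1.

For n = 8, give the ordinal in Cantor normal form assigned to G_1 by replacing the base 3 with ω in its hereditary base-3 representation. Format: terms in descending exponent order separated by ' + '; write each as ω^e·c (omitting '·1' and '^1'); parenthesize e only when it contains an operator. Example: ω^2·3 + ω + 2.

8 —HB2→ 2^(2 + 1) —bump→ 3^(3 + 1) = 81 —(−1)→ 80
80 —HB3→ 2·3^3 + 2·3^2 + 2·3 + 2 —bump→ 2·4^4 + 2·4^2 + 2·4 + 2 = 554 —(−1)→ 553

ω^ω·2 + ω^2·2 + ω·2 + 2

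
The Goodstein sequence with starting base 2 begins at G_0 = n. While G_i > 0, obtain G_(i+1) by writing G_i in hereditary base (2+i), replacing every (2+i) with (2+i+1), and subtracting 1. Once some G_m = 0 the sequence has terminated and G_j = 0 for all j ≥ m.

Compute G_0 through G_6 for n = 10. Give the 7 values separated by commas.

i=0: 10 = 2^(2 + 1) + 2 (b=2); 2→3: 3^(3 + 1) + 3 = 84; 84−1 = 83
i=1: 83 = 3^(3 + 1) + 2 (b=3); 3→4: 4^(4 + 1) + 2 = 1026; 1026−1 = 1025
i=2: 1025 = 4^(4 + 1) + 1 (b=4); 4→5: 5^(5 + 1) + 1 = 15626; 15626−1 = 15625
i=3: 15625 = 5^(5 + 1) (b=5); 5→6: 6^(6 + 1) = 279936; 279936−1 = 279935
i=4: 279935 = 5·6^6 + 5·6^5 + 5·6^4 + 5·6^3 + 5·6^2 + 5·6 + 5 (b=6); 6→7: 5·7^7 + 5·7^5 + 5·7^4 + 5·7^3 + 5·7^2 + 5·7 + 5 = 4215755; 4215755−1 = 4215754
i=5: 4215754 = 5·7^7 + 5·7^5 + 5·7^4 + 5·7^3 + 5·7^2 + 5·7 + 4 (b=7); 7→8: 5·8^8 + 5·8^5 + 5·8^4 + 5·8^3 + 5·8^2 + 5·8 + 4 = 84073324; 84073324−1 = 84073323

10, 83, 1025, 15625, 279935, 4215754, 84073323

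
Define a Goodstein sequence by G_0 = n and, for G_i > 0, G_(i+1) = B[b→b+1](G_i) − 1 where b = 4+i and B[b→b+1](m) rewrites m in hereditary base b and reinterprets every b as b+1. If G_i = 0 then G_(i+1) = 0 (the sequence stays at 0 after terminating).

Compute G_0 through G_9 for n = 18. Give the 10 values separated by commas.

18, 26, 36, 48, 53, 58, 63, 68, 73, 78

G_0=18  [base 4] 4^2 + 2  →[4↦5]→  5^2 + 2 = 27  −1 ⇒ G_1=26
G_1=26  [base 5] 5^2 + 1  →[5↦6]→  6^2 + 1 = 37  −1 ⇒ G_2=36
G_2=36  [base 6] 6^2  →[6↦7]→  7^2 = 49  −1 ⇒ G_3=48
G_3=48  [base 7] 6·7 + 6  →[7↦8]→  6·8 + 6 = 54  −1 ⇒ G_4=53
G_4=53  [base 8] 6·8 + 5  →[8↦9]→  6·9 + 5 = 59  −1 ⇒ G_5=58
G_5=58  [base 9] 6·9 + 4  →[9↦10]→  6·10 + 4 = 64  −1 ⇒ G_6=63
G_6=63  [base 10] 6·10 + 3  →[10↦11]→  6·11 + 3 = 69  −1 ⇒ G_7=68
G_7=68  [base 11] 6·11 + 2  →[11↦12]→  6·12 + 2 = 74  −1 ⇒ G_8=73
G_8=73  [base 12] 6·12 + 1  →[12↦13]→  6·13 + 1 = 79  −1 ⇒ G_9=78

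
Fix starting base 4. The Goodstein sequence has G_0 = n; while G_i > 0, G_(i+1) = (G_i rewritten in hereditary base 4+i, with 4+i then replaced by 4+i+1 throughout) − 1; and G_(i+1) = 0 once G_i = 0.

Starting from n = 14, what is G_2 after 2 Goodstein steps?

step 0: 14 = 3·4 + 2; sub 5 for 4: 3·5 + 2; = 17; G_1 = 17−1 = 16
step 1: 16 = 3·5 + 1; sub 6 for 5: 3·6 + 1; = 19; G_2 = 19−1 = 18
step 2: 18 = 3·6; sub 7 for 6: 3·7; = 21; G_3 = 21−1 = 20

18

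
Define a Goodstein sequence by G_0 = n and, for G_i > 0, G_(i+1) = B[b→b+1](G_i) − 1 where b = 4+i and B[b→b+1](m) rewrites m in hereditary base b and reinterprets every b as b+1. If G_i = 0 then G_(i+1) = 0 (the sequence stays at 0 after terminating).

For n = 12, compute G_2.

(0) 12|_4 = 3·4 ↦ 3·5|_5 = 15 ⇒ 14
(1) 14|_5 = 2·5 + 4 ↦ 2·6 + 4|_6 = 16 ⇒ 15
(2) 15|_6 = 2·6 + 3 ↦ 2·7 + 3|_7 = 17 ⇒ 16

15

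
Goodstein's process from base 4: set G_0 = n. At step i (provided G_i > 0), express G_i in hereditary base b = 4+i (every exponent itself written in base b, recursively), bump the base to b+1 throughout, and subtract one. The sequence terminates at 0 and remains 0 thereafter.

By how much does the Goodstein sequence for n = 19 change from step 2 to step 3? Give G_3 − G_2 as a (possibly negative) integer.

[0] 19 ≡ 4^2 + 3 (base 4). Lift 5: 28. −1: 27.
[1] 27 ≡ 5^2 + 2 (base 5). Lift 6: 38. −1: 37.
[2] 37 ≡ 6^2 + 1 (base 6). Lift 7: 50. −1: 49.

12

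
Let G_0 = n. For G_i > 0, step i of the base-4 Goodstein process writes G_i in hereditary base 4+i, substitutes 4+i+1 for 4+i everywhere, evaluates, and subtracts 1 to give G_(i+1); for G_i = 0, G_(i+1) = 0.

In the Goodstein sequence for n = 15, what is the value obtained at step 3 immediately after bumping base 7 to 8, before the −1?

24

i=0: 15 = 3·4 + 3 (b=4); 4→5: 3·5 + 3 = 18; 18−1 = 17
i=1: 17 = 3·5 + 2 (b=5); 5→6: 3·6 + 2 = 20; 20−1 = 19
i=2: 19 = 3·6 + 1 (b=6); 6→7: 3·7 + 1 = 22; 22−1 = 21
i=3: 21 = 3·7 (b=7); 7→8: 3·8 = 24; 24−1 = 23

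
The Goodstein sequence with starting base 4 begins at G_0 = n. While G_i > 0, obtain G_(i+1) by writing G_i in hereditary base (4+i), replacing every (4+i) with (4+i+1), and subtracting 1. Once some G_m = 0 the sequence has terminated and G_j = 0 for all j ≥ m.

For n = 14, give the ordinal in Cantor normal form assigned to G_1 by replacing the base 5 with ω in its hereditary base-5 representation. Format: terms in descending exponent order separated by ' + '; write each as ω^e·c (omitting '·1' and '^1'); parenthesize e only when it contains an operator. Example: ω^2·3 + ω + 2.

ω·3 + 1

i=0: 14 = 3·4 + 2 (b=4); 4→5: 3·5 + 2 = 17; 17−1 = 16
i=1: 16 = 3·5 + 1 (b=5); 5→6: 3·6 + 1 = 19; 19−1 = 18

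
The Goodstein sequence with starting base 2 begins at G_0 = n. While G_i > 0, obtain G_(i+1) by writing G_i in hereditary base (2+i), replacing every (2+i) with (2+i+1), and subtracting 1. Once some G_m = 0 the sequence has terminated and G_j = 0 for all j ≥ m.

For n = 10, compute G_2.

1025

[0] 10 ≡ 2^(2 + 1) + 2 (base 2). Lift 3: 84. −1: 83.
[1] 83 ≡ 3^(3 + 1) + 2 (base 3). Lift 4: 1026. −1: 1025.
[2] 1025 ≡ 4^(4 + 1) + 1 (base 4). Lift 5: 15626. −1: 15625.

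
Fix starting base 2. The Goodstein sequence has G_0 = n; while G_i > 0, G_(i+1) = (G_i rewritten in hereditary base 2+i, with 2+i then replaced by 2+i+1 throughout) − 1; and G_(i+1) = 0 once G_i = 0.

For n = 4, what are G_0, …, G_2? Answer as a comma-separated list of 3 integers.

G_0=4  [base 2] 2^2  →[2↦3]→  3^3 = 27  −1 ⇒ G_1=26
G_1=26  [base 3] 2·3^2 + 2·3 + 2  →[3↦4]→  2·4^2 + 2·4 + 2 = 42  −1 ⇒ G_2=41

4, 26, 41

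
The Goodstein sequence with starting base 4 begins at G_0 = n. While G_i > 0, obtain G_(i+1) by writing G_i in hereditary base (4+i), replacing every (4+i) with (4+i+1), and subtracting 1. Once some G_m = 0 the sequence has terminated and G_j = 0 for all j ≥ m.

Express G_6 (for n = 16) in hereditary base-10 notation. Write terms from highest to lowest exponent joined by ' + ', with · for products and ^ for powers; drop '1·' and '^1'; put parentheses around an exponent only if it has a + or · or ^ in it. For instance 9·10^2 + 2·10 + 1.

3·10 + 9

(0) 16|_4 = 4^2 ↦ 5^2|_5 = 25 ⇒ 24
(1) 24|_5 = 4·5 + 4 ↦ 4·6 + 4|_6 = 28 ⇒ 27
(2) 27|_6 = 4·6 + 3 ↦ 4·7 + 3|_7 = 31 ⇒ 30
(3) 30|_7 = 4·7 + 2 ↦ 4·8 + 2|_8 = 34 ⇒ 33
(4) 33|_8 = 4·8 + 1 ↦ 4·9 + 1|_9 = 37 ⇒ 36
(5) 36|_9 = 4·9 ↦ 4·10|_10 = 40 ⇒ 39
(6) 39|_10 = 3·10 + 9 ↦ 3·11 + 9|_11 = 42 ⇒ 41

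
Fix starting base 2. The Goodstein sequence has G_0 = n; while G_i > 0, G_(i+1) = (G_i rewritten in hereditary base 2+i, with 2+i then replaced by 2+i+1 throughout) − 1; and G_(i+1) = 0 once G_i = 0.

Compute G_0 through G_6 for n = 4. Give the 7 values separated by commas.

4, 26, 41, 60, 83, 109, 139

G_0=4  [base 2] 2^2  →[2↦3]→  3^3 = 27  −1 ⇒ G_1=26
G_1=26  [base 3] 2·3^2 + 2·3 + 2  →[3↦4]→  2·4^2 + 2·4 + 2 = 42  −1 ⇒ G_2=41
G_2=41  [base 4] 2·4^2 + 2·4 + 1  →[4↦5]→  2·5^2 + 2·5 + 1 = 61  −1 ⇒ G_3=60
G_3=60  [base 5] 2·5^2 + 2·5  →[5↦6]→  2·6^2 + 2·6 = 84  −1 ⇒ G_4=83
G_4=83  [base 6] 2·6^2 + 6 + 5  →[6↦7]→  2·7^2 + 7 + 5 = 110  −1 ⇒ G_5=109
G_5=109  [base 7] 2·7^2 + 7 + 4  →[7↦8]→  2·8^2 + 8 + 4 = 140  −1 ⇒ G_6=139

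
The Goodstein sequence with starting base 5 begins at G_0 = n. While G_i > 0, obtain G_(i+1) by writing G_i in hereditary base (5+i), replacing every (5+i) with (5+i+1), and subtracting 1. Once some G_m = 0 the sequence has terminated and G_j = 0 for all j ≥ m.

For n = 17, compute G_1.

19

G_0=17  [base 5] 3·5 + 2  →[5↦6]→  3·6 + 2 = 20  −1 ⇒ G_1=19
G_1=19  [base 6] 3·6 + 1  →[6↦7]→  3·7 + 1 = 22  −1 ⇒ G_2=21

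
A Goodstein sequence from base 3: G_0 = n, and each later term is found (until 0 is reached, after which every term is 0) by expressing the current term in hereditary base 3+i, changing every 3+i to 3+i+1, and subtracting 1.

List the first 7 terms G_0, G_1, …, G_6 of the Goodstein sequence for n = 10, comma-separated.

10, 16, 24, 27, 30, 33, 36

10 —HB3→ 3^2 + 1 —bump→ 4^2 + 1 = 17 —(−1)→ 16
16 —HB4→ 4^2 —bump→ 5^2 = 25 —(−1)→ 24
24 —HB5→ 4·5 + 4 —bump→ 4·6 + 4 = 28 —(−1)→ 27
27 —HB6→ 4·6 + 3 —bump→ 4·7 + 3 = 31 —(−1)→ 30
30 —HB7→ 4·7 + 2 —bump→ 4·8 + 2 = 34 —(−1)→ 33
33 —HB8→ 4·8 + 1 —bump→ 4·9 + 1 = 37 —(−1)→ 36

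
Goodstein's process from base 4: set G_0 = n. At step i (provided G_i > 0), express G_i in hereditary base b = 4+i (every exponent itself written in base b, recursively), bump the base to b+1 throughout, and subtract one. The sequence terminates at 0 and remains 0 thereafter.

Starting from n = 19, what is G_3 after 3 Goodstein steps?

(0) 19|_4 = 4^2 + 3 ↦ 5^2 + 3|_5 = 28 ⇒ 27
(1) 27|_5 = 5^2 + 2 ↦ 6^2 + 2|_6 = 38 ⇒ 37
(2) 37|_6 = 6^2 + 1 ↦ 7^2 + 1|_7 = 50 ⇒ 49

49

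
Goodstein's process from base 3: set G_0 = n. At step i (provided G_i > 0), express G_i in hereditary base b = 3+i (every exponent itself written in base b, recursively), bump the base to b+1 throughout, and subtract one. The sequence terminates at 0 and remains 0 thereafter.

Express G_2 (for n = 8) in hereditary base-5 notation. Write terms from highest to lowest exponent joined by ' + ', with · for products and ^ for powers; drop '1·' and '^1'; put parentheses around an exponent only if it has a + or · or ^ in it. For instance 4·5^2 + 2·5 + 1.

base 3: 8 = 2·3 + 2; at 4: 2·4 + 2 = 10; next = 9
base 4: 9 = 2·4 + 1; at 5: 2·5 + 1 = 11; next = 10
base 5: 10 = 2·5; at 6: 2·6 = 12; next = 11

2·5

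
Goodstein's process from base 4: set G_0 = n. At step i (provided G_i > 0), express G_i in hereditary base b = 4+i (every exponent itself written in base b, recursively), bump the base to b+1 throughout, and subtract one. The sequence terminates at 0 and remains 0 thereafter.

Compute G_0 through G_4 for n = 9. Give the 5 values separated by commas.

base 4: 9 = 2·4 + 1; at 5: 2·5 + 1 = 11; next = 10
base 5: 10 = 2·5; at 6: 2·6 = 12; next = 11
base 6: 11 = 6 + 5; at 7: 7 + 5 = 12; next = 11
base 7: 11 = 7 + 4; at 8: 8 + 4 = 12; next = 11

9, 10, 11, 11, 11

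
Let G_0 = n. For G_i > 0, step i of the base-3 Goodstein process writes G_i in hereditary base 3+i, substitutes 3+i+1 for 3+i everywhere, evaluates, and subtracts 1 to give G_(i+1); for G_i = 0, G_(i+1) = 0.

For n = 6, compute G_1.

7

base 3: 6 = 2·3; at 4: 2·4 = 8; next = 7
base 4: 7 = 4 + 3; at 5: 5 + 3 = 8; next = 7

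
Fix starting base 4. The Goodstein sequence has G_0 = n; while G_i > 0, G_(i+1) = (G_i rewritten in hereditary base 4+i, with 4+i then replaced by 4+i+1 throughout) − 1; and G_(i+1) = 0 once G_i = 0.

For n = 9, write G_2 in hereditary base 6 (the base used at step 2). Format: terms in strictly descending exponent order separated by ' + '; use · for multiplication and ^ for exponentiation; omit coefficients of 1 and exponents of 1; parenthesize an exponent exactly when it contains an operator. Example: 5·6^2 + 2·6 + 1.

6 + 5

step 0: 9 = 2·4 + 1; sub 5 for 4: 2·5 + 1; = 11; G_1 = 11−1 = 10
step 1: 10 = 2·5; sub 6 for 5: 2·6; = 12; G_2 = 12−1 = 11
step 2: 11 = 6 + 5; sub 7 for 6: 7 + 5; = 12; G_3 = 12−1 = 11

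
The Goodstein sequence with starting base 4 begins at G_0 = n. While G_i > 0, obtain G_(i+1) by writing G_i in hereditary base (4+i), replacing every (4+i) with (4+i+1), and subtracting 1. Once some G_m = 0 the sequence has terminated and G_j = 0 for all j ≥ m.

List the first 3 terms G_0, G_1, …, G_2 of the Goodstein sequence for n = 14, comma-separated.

14, 16, 18

base 4: 14 = 3·4 + 2; at 5: 3·5 + 2 = 17; next = 16
base 5: 16 = 3·5 + 1; at 6: 3·6 + 1 = 19; next = 18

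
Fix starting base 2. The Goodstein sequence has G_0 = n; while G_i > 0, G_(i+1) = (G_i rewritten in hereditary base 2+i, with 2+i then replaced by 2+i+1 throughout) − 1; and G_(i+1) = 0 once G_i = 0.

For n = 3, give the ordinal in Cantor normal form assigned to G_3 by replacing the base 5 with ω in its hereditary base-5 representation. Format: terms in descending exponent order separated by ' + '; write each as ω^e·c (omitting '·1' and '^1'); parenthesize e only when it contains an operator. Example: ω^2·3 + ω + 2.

2

(0) 3|_2 = 2 + 1 ↦ 3 + 1|_3 = 4 ⇒ 3
(1) 3|_3 = 3 ↦ 4|_4 = 4 ⇒ 3
(2) 3|_4 = 3 ↦ 3|_5 = 3 ⇒ 2
(3) 2|_5 = 2 ↦ 2|_6 = 2 ⇒ 1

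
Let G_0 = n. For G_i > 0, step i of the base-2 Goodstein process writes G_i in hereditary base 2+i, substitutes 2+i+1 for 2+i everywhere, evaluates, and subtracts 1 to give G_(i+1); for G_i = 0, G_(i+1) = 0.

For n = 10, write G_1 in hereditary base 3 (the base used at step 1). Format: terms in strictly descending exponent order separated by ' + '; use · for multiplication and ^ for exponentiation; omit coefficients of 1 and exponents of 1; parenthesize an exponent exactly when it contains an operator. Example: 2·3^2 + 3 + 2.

3^(3 + 1) + 2

base 2: 10 = 2^(2 + 1) + 2; at 3: 3^(3 + 1) + 3 = 84; next = 83
base 3: 83 = 3^(3 + 1) + 2; at 4: 4^(4 + 1) + 2 = 1026; next = 1025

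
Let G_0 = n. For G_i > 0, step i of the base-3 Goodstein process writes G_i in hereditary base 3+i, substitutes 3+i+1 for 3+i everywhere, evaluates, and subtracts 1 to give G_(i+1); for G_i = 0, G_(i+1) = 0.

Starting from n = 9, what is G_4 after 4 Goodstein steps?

21

(0) 9|_3 = 3^2 ↦ 4^2|_4 = 16 ⇒ 15
(1) 15|_4 = 3·4 + 3 ↦ 3·5 + 3|_5 = 18 ⇒ 17
(2) 17|_5 = 3·5 + 2 ↦ 3·6 + 2|_6 = 20 ⇒ 19
(3) 19|_6 = 3·6 + 1 ↦ 3·7 + 1|_7 = 22 ⇒ 21
(4) 21|_7 = 3·7 ↦ 3·8|_8 = 24 ⇒ 23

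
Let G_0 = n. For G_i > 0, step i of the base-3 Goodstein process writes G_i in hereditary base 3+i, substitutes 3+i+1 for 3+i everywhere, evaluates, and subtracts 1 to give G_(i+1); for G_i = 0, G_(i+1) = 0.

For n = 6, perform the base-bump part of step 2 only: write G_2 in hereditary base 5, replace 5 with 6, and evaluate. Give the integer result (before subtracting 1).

i=0: 6 = 2·3 (b=3); 3→4: 2·4 = 8; 8−1 = 7
i=1: 7 = 4 + 3 (b=4); 4→5: 5 + 3 = 8; 8−1 = 7
i=2: 7 = 5 + 2 (b=5); 5→6: 6 + 2 = 8; 8−1 = 7

8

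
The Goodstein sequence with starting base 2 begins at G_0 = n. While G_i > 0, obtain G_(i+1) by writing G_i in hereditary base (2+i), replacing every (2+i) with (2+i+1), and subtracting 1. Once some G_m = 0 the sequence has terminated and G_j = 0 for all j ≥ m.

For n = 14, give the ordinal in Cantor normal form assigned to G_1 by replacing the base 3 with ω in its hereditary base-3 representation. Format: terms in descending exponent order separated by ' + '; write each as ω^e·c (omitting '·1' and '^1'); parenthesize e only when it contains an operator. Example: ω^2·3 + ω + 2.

i=0: 14 = 2^(2 + 1) + 2^2 + 2 (b=2); 2→3: 3^(3 + 1) + 3^3 + 3 = 111; 111−1 = 110
i=1: 110 = 3^(3 + 1) + 3^3 + 2 (b=3); 3→4: 4^(4 + 1) + 4^4 + 2 = 1282; 1282−1 = 1281

ω^(ω + 1) + ω^ω + 2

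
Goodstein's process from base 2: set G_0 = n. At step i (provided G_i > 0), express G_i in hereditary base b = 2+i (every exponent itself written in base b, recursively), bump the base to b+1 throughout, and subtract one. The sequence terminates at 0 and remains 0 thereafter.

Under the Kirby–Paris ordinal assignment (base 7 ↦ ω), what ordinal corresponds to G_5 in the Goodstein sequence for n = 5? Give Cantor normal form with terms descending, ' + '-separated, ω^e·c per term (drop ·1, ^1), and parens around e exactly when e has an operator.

ω^3·3 + ω^2·3 + ω·3

base 2: 5 = 2^2 + 1; at 3: 3^3 + 1 = 28; next = 27
base 3: 27 = 3^3; at 4: 4^4 = 256; next = 255
base 4: 255 = 3·4^3 + 3·4^2 + 3·4 + 3; at 5: 3·5^3 + 3·5^2 + 3·5 + 3 = 468; next = 467
base 5: 467 = 3·5^3 + 3·5^2 + 3·5 + 2; at 6: 3·6^3 + 3·6^2 + 3·6 + 2 = 776; next = 775
base 6: 775 = 3·6^3 + 3·6^2 + 3·6 + 1; at 7: 3·7^3 + 3·7^2 + 3·7 + 1 = 1198; next = 1197
base 7: 1197 = 3·7^3 + 3·7^2 + 3·7; at 8: 3·8^3 + 3·8^2 + 3·8 = 1752; next = 1751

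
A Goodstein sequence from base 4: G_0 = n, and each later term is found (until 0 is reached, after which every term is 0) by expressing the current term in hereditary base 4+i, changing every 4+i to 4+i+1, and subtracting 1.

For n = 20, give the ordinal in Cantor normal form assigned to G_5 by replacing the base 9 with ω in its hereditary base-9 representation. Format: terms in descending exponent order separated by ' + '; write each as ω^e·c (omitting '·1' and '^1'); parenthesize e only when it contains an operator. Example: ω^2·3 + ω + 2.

ω^2

[0] 20 ≡ 4^2 + 4 (base 4). Lift 5: 30. −1: 29.
[1] 29 ≡ 5^2 + 4 (base 5). Lift 6: 40. −1: 39.
[2] 39 ≡ 6^2 + 3 (base 6). Lift 7: 52. −1: 51.
[3] 51 ≡ 7^2 + 2 (base 7). Lift 8: 66. −1: 65.
[4] 65 ≡ 8^2 + 1 (base 8). Lift 9: 82. −1: 81.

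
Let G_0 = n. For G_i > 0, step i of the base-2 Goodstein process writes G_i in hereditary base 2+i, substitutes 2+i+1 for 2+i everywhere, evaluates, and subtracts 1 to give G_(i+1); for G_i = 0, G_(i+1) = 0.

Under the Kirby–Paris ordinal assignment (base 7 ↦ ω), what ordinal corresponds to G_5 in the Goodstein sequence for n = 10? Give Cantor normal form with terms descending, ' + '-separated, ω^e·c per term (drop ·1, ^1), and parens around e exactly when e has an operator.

ω^ω·5 + ω^5·5 + ω^4·5 + ω^3·5 + ω^2·5 + ω·5 + 4

G_0 = 10. HB_2(10) = 2^(2 + 1) + 2. Bump = 84. G_1 = 83.
G_1 = 83. HB_3(83) = 3^(3 + 1) + 2. Bump = 1026. G_2 = 1025.
G_2 = 1025. HB_4(1025) = 4^(4 + 1) + 1. Bump = 15626. G_3 = 15625.
G_3 = 15625. HB_5(15625) = 5^(5 + 1). Bump = 279936. G_4 = 279935.
G_4 = 279935. HB_6(279935) = 5·6^6 + 5·6^5 + 5·6^4 + 5·6^3 + 5·6^2 + 5·6 + 5. Bump = 4215755. G_5 = 4215754.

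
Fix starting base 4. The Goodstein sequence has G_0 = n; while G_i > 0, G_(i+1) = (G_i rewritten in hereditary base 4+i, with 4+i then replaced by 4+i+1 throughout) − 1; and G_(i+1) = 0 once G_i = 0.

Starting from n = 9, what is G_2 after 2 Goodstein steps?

11

step 0: 9 = 2·4 + 1; sub 5 for 4: 2·5 + 1; = 11; G_1 = 11−1 = 10
step 1: 10 = 2·5; sub 6 for 5: 2·6; = 12; G_2 = 12−1 = 11
step 2: 11 = 6 + 5; sub 7 for 6: 7 + 5; = 12; G_3 = 12−1 = 11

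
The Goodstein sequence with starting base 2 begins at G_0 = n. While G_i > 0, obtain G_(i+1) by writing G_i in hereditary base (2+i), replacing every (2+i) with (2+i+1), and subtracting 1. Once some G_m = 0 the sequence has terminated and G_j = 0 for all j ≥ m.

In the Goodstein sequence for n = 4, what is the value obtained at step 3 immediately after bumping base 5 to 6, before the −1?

84

G_0=4  [base 2] 2^2  →[2↦3]→  3^3 = 27  −1 ⇒ G_1=26
G_1=26  [base 3] 2·3^2 + 2·3 + 2  →[3↦4]→  2·4^2 + 2·4 + 2 = 42  −1 ⇒ G_2=41
G_2=41  [base 4] 2·4^2 + 2·4 + 1  →[4↦5]→  2·5^2 + 2·5 + 1 = 61  −1 ⇒ G_3=60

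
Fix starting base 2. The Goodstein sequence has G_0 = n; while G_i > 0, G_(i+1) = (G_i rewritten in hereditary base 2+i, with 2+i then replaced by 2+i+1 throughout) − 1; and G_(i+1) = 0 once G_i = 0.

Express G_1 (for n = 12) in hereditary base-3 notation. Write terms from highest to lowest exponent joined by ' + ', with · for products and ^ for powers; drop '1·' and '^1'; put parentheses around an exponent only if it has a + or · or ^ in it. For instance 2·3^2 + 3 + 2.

3^(3 + 1) + 2·3^2 + 2·3 + 2

G_0 = 12. HB_2(12) = 2^(2 + 1) + 2^2. Bump = 108. G_1 = 107.
G_1 = 107. HB_3(107) = 3^(3 + 1) + 2·3^2 + 2·3 + 2. Bump = 1066. G_2 = 1065.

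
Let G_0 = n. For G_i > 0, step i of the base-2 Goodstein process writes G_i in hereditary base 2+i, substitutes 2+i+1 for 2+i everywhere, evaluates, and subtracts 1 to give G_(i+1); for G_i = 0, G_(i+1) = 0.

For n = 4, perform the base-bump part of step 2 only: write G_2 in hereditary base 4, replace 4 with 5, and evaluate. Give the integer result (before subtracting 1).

61

G_0 = 4. HB_2(4) = 2^2. Bump = 27. G_1 = 26.
G_1 = 26. HB_3(26) = 2·3^2 + 2·3 + 2. Bump = 42. G_2 = 41.
G_2 = 41. HB_4(41) = 2·4^2 + 2·4 + 1. Bump = 61. G_3 = 60.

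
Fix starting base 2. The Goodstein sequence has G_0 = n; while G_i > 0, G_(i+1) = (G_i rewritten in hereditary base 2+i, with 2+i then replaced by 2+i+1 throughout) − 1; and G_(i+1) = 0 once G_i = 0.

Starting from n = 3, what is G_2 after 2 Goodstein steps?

G_0 = 3. HB_2(3) = 2 + 1. Bump = 4. G_1 = 3.
G_1 = 3. HB_3(3) = 3. Bump = 4. G_2 = 3.

3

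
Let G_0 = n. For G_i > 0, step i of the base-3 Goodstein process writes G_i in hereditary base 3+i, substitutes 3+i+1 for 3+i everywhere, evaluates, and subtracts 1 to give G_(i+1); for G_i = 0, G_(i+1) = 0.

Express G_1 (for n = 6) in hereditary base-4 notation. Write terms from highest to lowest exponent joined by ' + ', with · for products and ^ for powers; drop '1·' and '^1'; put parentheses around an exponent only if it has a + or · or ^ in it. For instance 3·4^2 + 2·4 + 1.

4 + 3

G_0=6  [base 3] 2·3  →[3↦4]→  2·4 = 8  −1 ⇒ G_1=7
G_1=7  [base 4] 4 + 3  →[4↦5]→  5 + 3 = 8  −1 ⇒ G_2=7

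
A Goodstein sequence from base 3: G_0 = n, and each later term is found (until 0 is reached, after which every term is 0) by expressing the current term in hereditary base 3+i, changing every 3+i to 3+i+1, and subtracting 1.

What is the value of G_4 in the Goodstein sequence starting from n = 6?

[0] 6 ≡ 2·3 (base 3). Lift 4: 8. −1: 7.
[1] 7 ≡ 4 + 3 (base 4). Lift 5: 8. −1: 7.
[2] 7 ≡ 5 + 2 (base 5). Lift 6: 8. −1: 7.
[3] 7 ≡ 6 + 1 (base 6). Lift 7: 8. −1: 7.
[4] 7 ≡ 7 (base 7). Lift 8: 8. −1: 7.

7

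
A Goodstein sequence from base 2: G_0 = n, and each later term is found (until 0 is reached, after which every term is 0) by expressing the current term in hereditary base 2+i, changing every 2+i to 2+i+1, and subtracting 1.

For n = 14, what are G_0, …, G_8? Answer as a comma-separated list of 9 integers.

base 2: 14 = 2^(2 + 1) + 2^2 + 2; at 3: 3^(3 + 1) + 3^3 + 3 = 111; next = 110
base 3: 110 = 3^(3 + 1) + 3^3 + 2; at 4: 4^(4 + 1) + 4^4 + 2 = 1282; next = 1281
base 4: 1281 = 4^(4 + 1) + 4^4 + 1; at 5: 5^(5 + 1) + 5^5 + 1 = 18751; next = 18750
base 5: 18750 = 5^(5 + 1) + 5^5; at 6: 6^(6 + 1) + 6^6 = 326592; next = 326591
base 6: 326591 = 6^(6 + 1) + 5·6^5 + 5·6^4 + 5·6^3 + 5·6^2 + 5·6 + 5; at 7: 7^(7 + 1) + 5·7^5 + 5·7^4 + 5·7^3 + 5·7^2 + 5·7 + 5 = 5862841; next = 5862840
base 7: 5862840 = 7^(7 + 1) + 5·7^5 + 5·7^4 + 5·7^3 + 5·7^2 + 5·7 + 4; at 8: 8^(8 + 1) + 5·8^5 + 5·8^4 + 5·8^3 + 5·8^2 + 5·8 + 4 = 134404972; next = 134404971
base 8: 134404971 = 8^(8 + 1) + 5·8^5 + 5·8^4 + 5·8^3 + 5·8^2 + 5·8 + 3; at 9: 9^(9 + 1) + 5·9^5 + 5·9^4 + 5·9^3 + 5·9^2 + 5·9 + 3 = 3487116549; next = 3487116548
base 9: 3487116548 = 9^(9 + 1) + 5·9^5 + 5·9^4 + 5·9^3 + 5·9^2 + 5·9 + 2; at 10: 10^(10 + 1) + 5·10^5 + 5·10^4 + 5·10^3 + 5·10^2 + 5·10 + 2 = 100000555552; next = 100000555551

14, 110, 1281, 18750, 326591, 5862840, 134404971, 3487116548, 100000555551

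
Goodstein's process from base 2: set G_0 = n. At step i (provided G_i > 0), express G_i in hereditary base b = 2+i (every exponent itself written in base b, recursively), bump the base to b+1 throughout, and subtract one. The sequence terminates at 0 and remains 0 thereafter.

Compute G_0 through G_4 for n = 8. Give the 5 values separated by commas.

8, 80, 553, 6310, 93395

(0) 8|_2 = 2^(2 + 1) ↦ 3^(3 + 1)|_3 = 81 ⇒ 80
(1) 80|_3 = 2·3^3 + 2·3^2 + 2·3 + 2 ↦ 2·4^4 + 2·4^2 + 2·4 + 2|_4 = 554 ⇒ 553
(2) 553|_4 = 2·4^4 + 2·4^2 + 2·4 + 1 ↦ 2·5^5 + 2·5^2 + 2·5 + 1|_5 = 6311 ⇒ 6310
(3) 6310|_5 = 2·5^5 + 2·5^2 + 2·5 ↦ 2·6^6 + 2·6^2 + 2·6|_6 = 93396 ⇒ 93395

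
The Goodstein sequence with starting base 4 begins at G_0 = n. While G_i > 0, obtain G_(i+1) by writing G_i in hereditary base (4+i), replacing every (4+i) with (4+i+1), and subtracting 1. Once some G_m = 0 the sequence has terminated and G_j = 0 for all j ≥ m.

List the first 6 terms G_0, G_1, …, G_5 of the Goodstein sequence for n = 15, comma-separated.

G_0=15  [base 4] 3·4 + 3  →[4↦5]→  3·5 + 3 = 18  −1 ⇒ G_1=17
G_1=17  [base 5] 3·5 + 2  →[5↦6]→  3·6 + 2 = 20  −1 ⇒ G_2=19
G_2=19  [base 6] 3·6 + 1  →[6↦7]→  3·7 + 1 = 22  −1 ⇒ G_3=21
G_3=21  [base 7] 3·7  →[7↦8]→  3·8 = 24  −1 ⇒ G_4=23
G_4=23  [base 8] 2·8 + 7  →[8↦9]→  2·9 + 7 = 25  −1 ⇒ G_5=24

15, 17, 19, 21, 23, 24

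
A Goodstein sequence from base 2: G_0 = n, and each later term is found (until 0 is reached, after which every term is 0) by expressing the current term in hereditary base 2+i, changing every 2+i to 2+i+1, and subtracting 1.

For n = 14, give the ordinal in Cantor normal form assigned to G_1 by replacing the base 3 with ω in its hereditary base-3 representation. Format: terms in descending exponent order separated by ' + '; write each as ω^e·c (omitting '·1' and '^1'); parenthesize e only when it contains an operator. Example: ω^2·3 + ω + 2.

step 0: 14 = 2^(2 + 1) + 2^2 + 2; sub 3 for 2: 3^(3 + 1) + 3^3 + 3; = 111; G_1 = 111−1 = 110
step 1: 110 = 3^(3 + 1) + 3^3 + 2; sub 4 for 3: 4^(4 + 1) + 4^4 + 2; = 1282; G_2 = 1282−1 = 1281

ω^(ω + 1) + ω^ω + 2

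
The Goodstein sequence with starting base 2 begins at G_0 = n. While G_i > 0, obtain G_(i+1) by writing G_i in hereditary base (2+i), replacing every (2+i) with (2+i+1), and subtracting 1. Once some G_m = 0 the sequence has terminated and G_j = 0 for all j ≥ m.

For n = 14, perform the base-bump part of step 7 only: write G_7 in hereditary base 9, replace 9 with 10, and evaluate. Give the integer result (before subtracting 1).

14 —HB2→ 2^(2 + 1) + 2^2 + 2 —bump→ 3^(3 + 1) + 3^3 + 3 = 111 —(−1)→ 110
110 —HB3→ 3^(3 + 1) + 3^3 + 2 —bump→ 4^(4 + 1) + 4^4 + 2 = 1282 —(−1)→ 1281
1281 —HB4→ 4^(4 + 1) + 4^4 + 1 —bump→ 5^(5 + 1) + 5^5 + 1 = 18751 —(−1)→ 18750
18750 —HB5→ 5^(5 + 1) + 5^5 —bump→ 6^(6 + 1) + 6^6 = 326592 —(−1)→ 326591
326591 —HB6→ 6^(6 + 1) + 5·6^5 + 5·6^4 + 5·6^3 + 5·6^2 + 5·6 + 5 —bump→ 7^(7 + 1) + 5·7^5 + 5·7^4 + 5·7^3 + 5·7^2 + 5·7 + 5 = 5862841 —(−1)→ 5862840
5862840 —HB7→ 7^(7 + 1) + 5·7^5 + 5·7^4 + 5·7^3 + 5·7^2 + 5·7 + 4 —bump→ 8^(8 + 1) + 5·8^5 + 5·8^4 + 5·8^3 + 5·8^2 + 5·8 + 4 = 134404972 —(−1)→ 134404971
134404971 —HB8→ 8^(8 + 1) + 5·8^5 + 5·8^4 + 5·8^3 + 5·8^2 + 5·8 + 3 —bump→ 9^(9 + 1) + 5·9^5 + 5·9^4 + 5·9^3 + 5·9^2 + 5·9 + 3 = 3487116549 —(−1)→ 3487116548

100000555552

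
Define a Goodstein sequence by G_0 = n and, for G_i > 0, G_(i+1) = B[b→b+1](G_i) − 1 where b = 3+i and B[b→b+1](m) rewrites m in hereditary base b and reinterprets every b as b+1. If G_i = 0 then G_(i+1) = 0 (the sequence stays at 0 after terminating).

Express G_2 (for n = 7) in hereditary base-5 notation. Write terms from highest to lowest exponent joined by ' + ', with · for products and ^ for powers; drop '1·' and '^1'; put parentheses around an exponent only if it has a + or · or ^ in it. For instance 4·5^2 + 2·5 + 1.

5 + 4

(0) 7|_3 = 2·3 + 1 ↦ 2·4 + 1|_4 = 9 ⇒ 8
(1) 8|_4 = 2·4 ↦ 2·5|_5 = 10 ⇒ 9
(2) 9|_5 = 5 + 4 ↦ 6 + 4|_6 = 10 ⇒ 9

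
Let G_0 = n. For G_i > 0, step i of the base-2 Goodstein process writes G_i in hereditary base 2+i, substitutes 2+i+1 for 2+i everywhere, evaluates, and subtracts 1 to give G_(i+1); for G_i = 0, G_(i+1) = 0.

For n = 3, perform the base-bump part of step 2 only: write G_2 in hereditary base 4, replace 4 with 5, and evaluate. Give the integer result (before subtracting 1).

3

i=0: 3 = 2 + 1 (b=2); 2→3: 3 + 1 = 4; 4−1 = 3
i=1: 3 = 3 (b=3); 3→4: 4 = 4; 4−1 = 3
i=2: 3 = 3 (b=4); 4→5: 3 = 3; 3−1 = 2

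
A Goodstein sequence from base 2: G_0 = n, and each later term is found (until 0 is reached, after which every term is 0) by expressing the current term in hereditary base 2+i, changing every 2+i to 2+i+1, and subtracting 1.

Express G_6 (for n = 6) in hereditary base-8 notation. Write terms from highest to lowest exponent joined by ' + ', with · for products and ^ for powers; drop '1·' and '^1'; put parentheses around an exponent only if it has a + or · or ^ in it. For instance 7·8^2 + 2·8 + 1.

(0) 6|_2 = 2^2 + 2 ↦ 3^3 + 3|_3 = 30 ⇒ 29
(1) 29|_3 = 3^3 + 2 ↦ 4^4 + 2|_4 = 258 ⇒ 257
(2) 257|_4 = 4^4 + 1 ↦ 5^5 + 1|_5 = 3126 ⇒ 3125
(3) 3125|_5 = 5^5 ↦ 6^6|_6 = 46656 ⇒ 46655
(4) 46655|_6 = 5·6^5 + 5·6^4 + 5·6^3 + 5·6^2 + 5·6 + 5 ↦ 5·7^5 + 5·7^4 + 5·7^3 + 5·7^2 + 5·7 + 5|_7 = 98040 ⇒ 98039
(5) 98039|_7 = 5·7^5 + 5·7^4 + 5·7^3 + 5·7^2 + 5·7 + 4 ↦ 5·8^5 + 5·8^4 + 5·8^3 + 5·8^2 + 5·8 + 4|_8 = 187244 ⇒ 187243
(6) 187243|_8 = 5·8^5 + 5·8^4 + 5·8^3 + 5·8^2 + 5·8 + 3 ↦ 5·9^5 + 5·9^4 + 5·9^3 + 5·9^2 + 5·9 + 3|_9 = 332148 ⇒ 332147

5·8^5 + 5·8^4 + 5·8^3 + 5·8^2 + 5·8 + 3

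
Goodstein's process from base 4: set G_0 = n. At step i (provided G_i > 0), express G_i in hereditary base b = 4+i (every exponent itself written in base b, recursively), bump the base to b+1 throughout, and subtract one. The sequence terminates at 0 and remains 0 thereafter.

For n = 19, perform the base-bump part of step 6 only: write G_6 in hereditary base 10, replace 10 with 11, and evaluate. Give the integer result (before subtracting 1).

i=0: 19 = 4^2 + 3 (b=4); 4→5: 5^2 + 3 = 28; 28−1 = 27
i=1: 27 = 5^2 + 2 (b=5); 5→6: 6^2 + 2 = 38; 38−1 = 37
i=2: 37 = 6^2 + 1 (b=6); 6→7: 7^2 + 1 = 50; 50−1 = 49
i=3: 49 = 7^2 (b=7); 7→8: 8^2 = 64; 64−1 = 63
i=4: 63 = 7·8 + 7 (b=8); 8→9: 7·9 + 7 = 70; 70−1 = 69
i=5: 69 = 7·9 + 6 (b=9); 9→10: 7·10 + 6 = 76; 76−1 = 75
i=6: 75 = 7·10 + 5 (b=10); 10→11: 7·11 + 5 = 82; 82−1 = 81

82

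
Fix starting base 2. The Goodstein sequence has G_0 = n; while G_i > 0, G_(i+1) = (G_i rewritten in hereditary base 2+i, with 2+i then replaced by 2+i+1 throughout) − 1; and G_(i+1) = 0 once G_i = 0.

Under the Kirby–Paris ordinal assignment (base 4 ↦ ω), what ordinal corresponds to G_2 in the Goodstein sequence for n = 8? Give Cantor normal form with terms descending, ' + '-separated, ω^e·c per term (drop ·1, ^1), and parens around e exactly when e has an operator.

(0) 8|_2 = 2^(2 + 1) ↦ 3^(3 + 1)|_3 = 81 ⇒ 80
(1) 80|_3 = 2·3^3 + 2·3^2 + 2·3 + 2 ↦ 2·4^4 + 2·4^2 + 2·4 + 2|_4 = 554 ⇒ 553

ω^ω·2 + ω^2·2 + ω·2 + 1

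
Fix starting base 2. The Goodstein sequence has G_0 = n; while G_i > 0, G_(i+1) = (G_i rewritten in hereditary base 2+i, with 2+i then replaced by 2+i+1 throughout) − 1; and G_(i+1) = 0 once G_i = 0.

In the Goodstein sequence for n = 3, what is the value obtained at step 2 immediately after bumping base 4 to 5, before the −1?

3

i=0: 3 = 2 + 1 (b=2); 2→3: 3 + 1 = 4; 4−1 = 3
i=1: 3 = 3 (b=3); 3→4: 4 = 4; 4−1 = 3
i=2: 3 = 3 (b=4); 4→5: 3 = 3; 3−1 = 2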